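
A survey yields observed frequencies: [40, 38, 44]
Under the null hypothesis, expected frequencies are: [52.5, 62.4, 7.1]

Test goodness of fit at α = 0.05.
Chi-square goodness of fit test:
H₀: observed counts match expected distribution
H₁: observed counts differ from expected distribution
df = k - 1 = 2
χ² = Σ(O - E)²/E
   = (40 - 52.5)²/52.5 + (38 - 62.4)²/62.4 + (44 - 7.1)²/7.1
   = 2.976 + 9.541 + 191.776
   = 204.29
p-value < 0.0001

Since p-value < α = 0.05, we reject H₀.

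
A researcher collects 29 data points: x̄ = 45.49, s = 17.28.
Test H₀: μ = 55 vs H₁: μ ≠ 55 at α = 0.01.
One-sample t-test:
H₀: μ = 55
H₁: μ ≠ 55
df = n - 1 = 28
t = (x̄ - μ₀) / (s/√n) = (45.49 - 55) / (17.28/√29) = -2.964
p-value = 0.0061

Since p-value < α = 0.01, we reject H₀.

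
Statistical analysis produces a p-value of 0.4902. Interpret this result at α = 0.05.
Since p = 0.4902 > α = 0.05, fail to reject H₀.
There is insufficient evidence to reject the null hypothesis; the result is not statistically significant at the 0.05 level.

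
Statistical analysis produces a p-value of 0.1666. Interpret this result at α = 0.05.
Since p = 0.1666 > α = 0.05, fail to reject H₀.
There is insufficient evidence to reject the null hypothesis; the result is not statistically significant at the 0.05 level.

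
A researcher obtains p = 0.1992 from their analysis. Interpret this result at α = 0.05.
Since p = 0.1992 > α = 0.05, fail to reject H₀.
There is insufficient evidence to reject the null hypothesis; the result is not statistically significant at the 0.05 level.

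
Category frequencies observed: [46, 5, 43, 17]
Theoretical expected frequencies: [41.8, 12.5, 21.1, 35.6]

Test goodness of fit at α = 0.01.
Chi-square goodness of fit test:
H₀: observed counts match expected distribution
H₁: observed counts differ from expected distribution
df = k - 1 = 3
χ² = Σ(O - E)²/E
   = (46 - 41.8)²/41.8 + (5 - 12.5)²/12.5 + (43 - 21.1)²/21.1 + (17 - 35.6)²/35.6
   = 0.422 + 4.500 + 22.730 + 9.718
   = 37.37
p-value < 0.0001

Since p-value < α = 0.01, we reject H₀.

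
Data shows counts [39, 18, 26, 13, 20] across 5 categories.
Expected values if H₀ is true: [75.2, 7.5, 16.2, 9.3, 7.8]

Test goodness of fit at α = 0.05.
Chi-square goodness of fit test:
H₀: observed counts match expected distribution
H₁: observed counts differ from expected distribution
df = k - 1 = 4
χ² = Σ(O - E)²/E
   = (39 - 75.2)²/75.2 + (18 - 7.5)²/7.5 + (26 - 16.2)²/16.2 + (13 - 9.3)²/9.3 + (20 - 7.8)²/7.8
   = 17.426 + 14.700 + 5.928 + 1.472 + 19.082
   = 58.61
p-value < 0.0001

Since p-value < α = 0.05, we reject H₀.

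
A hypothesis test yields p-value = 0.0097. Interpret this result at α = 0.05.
Since p = 0.0097 < α = 0.05, reject H₀.
There is sufficient evidence to reject the null hypothesis; the result is statistically significant at the 0.05 level.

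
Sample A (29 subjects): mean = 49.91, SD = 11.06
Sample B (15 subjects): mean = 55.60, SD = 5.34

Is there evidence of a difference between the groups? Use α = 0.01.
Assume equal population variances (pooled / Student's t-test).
Student's two-sample t-test (equal variances):
H₀: μ₁ = μ₂
H₁: μ₁ ≠ μ₂
df = n₁ + n₂ - 2 = 42
Pooled variance s_p² = [(n₁-1)s₁² + (n₂-1)s₂²] / (n₁ + n₂ - 2) = [(28)(11.06²) + (14)(5.34²)] / 42 = 91.0543
SE = √(s_p²(1/n₁ + 1/n₂)) = √(91.0543 × (1/29 + 1/15)) = 3.0348
t = (x̄₁ - x̄₂) / SE = (49.91 - 55.60) / 3.0348 = -5.69 / 3.0348 = -1.875
p-value = 0.0678

Since p-value > α = 0.01, we fail to reject H₀.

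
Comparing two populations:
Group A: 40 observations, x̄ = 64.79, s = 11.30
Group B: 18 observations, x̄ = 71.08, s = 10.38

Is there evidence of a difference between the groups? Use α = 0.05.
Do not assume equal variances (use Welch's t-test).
Welch's two-sample t-test:
H₀: μ₁ = μ₂
H₁: μ₁ ≠ μ₂
s₁²/n₁ = 11.30²/40 = 3.1923,  s₂²/n₂ = 10.38²/18 = 5.9858
SE = √(s₁²/n₁ + s₂²/n₂) = √(3.1923 + 5.9858) = 3.0295
df (Welch-Satterthwaite) = (s₁²/n₁ + s₂²/n₂)² / [(s₁²/n₁)²/(n₁-1) + (s₂²/n₂)²/(n₂-1)] ≈ 35.56
t = (x̄₁ - x̄₂) / SE = (64.79 - 71.08) / 3.0295 = -6.29 / 3.0295 = -2.076
p-value = 0.0452

Since p-value < α = 0.05, we reject H₀.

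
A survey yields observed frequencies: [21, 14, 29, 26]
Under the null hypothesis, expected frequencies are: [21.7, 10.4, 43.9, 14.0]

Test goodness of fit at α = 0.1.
Chi-square goodness of fit test:
H₀: observed counts match expected distribution
H₁: observed counts differ from expected distribution
df = k - 1 = 3
χ² = Σ(O - E)²/E
   = (21 - 21.7)²/21.7 + (14 - 10.4)²/10.4 + (29 - 43.9)²/43.9 + (26 - 14.0)²/14.0
   = 0.023 + 1.246 + 5.057 + 10.286
   = 16.61
p-value = 0.0008

Since p-value < α = 0.1, we reject H₀.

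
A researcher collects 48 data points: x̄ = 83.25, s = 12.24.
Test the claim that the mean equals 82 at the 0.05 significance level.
One-sample t-test:
H₀: μ = 82
H₁: μ ≠ 82
df = n - 1 = 47
t = (x̄ - μ₀) / (s/√n) = (83.25 - 82) / (12.24/√48) = 0.708
p-value = 0.4827

Since p-value > α = 0.05, we fail to reject H₀.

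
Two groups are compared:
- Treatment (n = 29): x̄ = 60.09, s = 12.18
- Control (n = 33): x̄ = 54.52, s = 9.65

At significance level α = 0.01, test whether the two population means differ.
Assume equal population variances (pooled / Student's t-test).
Student's two-sample t-test (equal variances):
H₀: μ₁ = μ₂
H₁: μ₁ ≠ μ₂
df = n₁ + n₂ - 2 = 60
Pooled variance s_p² = [(n₁-1)s₁² + (n₂-1)s₂²] / (n₁ + n₂ - 2) = [(28)(12.18²) + (32)(9.65²)] / 60 = 118.8965
SE = √(s_p²(1/n₁ + 1/n₂)) = √(118.8965 × (1/29 + 1/33)) = 2.7754
t = (x̄₁ - x̄₂) / SE = (60.09 - 54.52) / 2.7754 = 5.57 / 2.7754 = 2.007
p-value = 0.0493

Since p-value > α = 0.01, we fail to reject H₀.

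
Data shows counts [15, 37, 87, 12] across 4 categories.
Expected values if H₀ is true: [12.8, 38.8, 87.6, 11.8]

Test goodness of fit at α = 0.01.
Chi-square goodness of fit test:
H₀: observed counts match expected distribution
H₁: observed counts differ from expected distribution
df = k - 1 = 3
χ² = Σ(O - E)²/E
   = (15 - 12.8)²/12.8 + (37 - 38.8)²/38.8 + (87 - 87.6)²/87.6 + (12 - 11.8)²/11.8
   = 0.378 + 0.084 + 0.004 + 0.003
   = 0.47
p-value = 0.9256

Since p-value > α = 0.01, we fail to reject H₀.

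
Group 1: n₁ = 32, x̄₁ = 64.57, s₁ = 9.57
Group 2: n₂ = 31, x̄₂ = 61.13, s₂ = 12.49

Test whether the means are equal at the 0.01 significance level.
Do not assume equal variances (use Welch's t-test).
Welch's two-sample t-test:
H₀: μ₁ = μ₂
H₁: μ₁ ≠ μ₂
s₁²/n₁ = 9.57²/32 = 2.8620,  s₂²/n₂ = 12.49²/31 = 5.0323
SE = √(s₁²/n₁ + s₂²/n₂) = √(2.8620 + 5.0323) = 2.8097
df (Welch-Satterthwaite) = (s₁²/n₁ + s₂²/n₂)² / [(s₁²/n₁)²/(n₁-1) + (s₂²/n₂)²/(n₂-1)] ≈ 56.23
t = (x̄₁ - x̄₂) / SE = (64.57 - 61.13) / 2.8097 = 3.44 / 2.8097 = 1.224
p-value = 0.2259

Since p-value > α = 0.01, we fail to reject H₀.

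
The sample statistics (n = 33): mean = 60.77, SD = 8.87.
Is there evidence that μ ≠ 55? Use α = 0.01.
One-sample t-test:
H₀: μ = 55
H₁: μ ≠ 55
df = n - 1 = 32
t = (x̄ - μ₀) / (s/√n) = (60.77 - 55) / (8.87/√33) = 3.737
p-value = 0.0007

Since p-value < α = 0.01, we reject H₀.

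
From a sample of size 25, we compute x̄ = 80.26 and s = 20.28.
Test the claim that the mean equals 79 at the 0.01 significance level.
One-sample t-test:
H₀: μ = 79
H₁: μ ≠ 79
df = n - 1 = 24
t = (x̄ - μ₀) / (s/√n) = (80.26 - 79) / (20.28/√25) = 0.311
p-value = 0.7587

Since p-value > α = 0.01, we fail to reject H₀.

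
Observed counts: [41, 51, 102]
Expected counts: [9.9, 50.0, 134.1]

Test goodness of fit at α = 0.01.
Chi-square goodness of fit test:
H₀: observed counts match expected distribution
H₁: observed counts differ from expected distribution
df = k - 1 = 2
χ² = Σ(O - E)²/E
   = (41 - 9.9)²/9.9 + (51 - 50.0)²/50.0 + (102 - 134.1)²/134.1
   = 97.698 + 0.020 + 7.684
   = 105.40
p-value < 0.0001

Since p-value < α = 0.01, we reject H₀.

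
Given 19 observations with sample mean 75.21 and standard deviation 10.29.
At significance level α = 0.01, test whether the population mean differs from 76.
One-sample t-test:
H₀: μ = 76
H₁: μ ≠ 76
df = n - 1 = 18
t = (x̄ - μ₀) / (s/√n) = (75.21 - 76) / (10.29/√19) = -0.335
p-value = 0.7418

Since p-value > α = 0.01, we fail to reject H₀.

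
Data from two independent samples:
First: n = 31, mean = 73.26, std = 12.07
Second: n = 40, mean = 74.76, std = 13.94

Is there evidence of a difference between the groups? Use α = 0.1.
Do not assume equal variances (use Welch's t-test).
Welch's two-sample t-test:
H₀: μ₁ = μ₂
H₁: μ₁ ≠ μ₂
s₁²/n₁ = 12.07²/31 = 4.6995,  s₂²/n₂ = 13.94²/40 = 4.8581
SE = √(s₁²/n₁ + s₂²/n₂) = √(4.6995 + 4.8581) = 3.0915
df (Welch-Satterthwaite) = (s₁²/n₁ + s₂²/n₂)² / [(s₁²/n₁)²/(n₁-1) + (s₂²/n₂)²/(n₂-1)] ≈ 68.10
t = (x̄₁ - x̄₂) / SE = (73.26 - 74.76) / 3.0915 = -1.50 / 3.0915 = -0.485
p-value = 0.6291

Since p-value > α = 0.1, we fail to reject H₀.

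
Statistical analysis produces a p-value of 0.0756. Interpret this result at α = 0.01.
Since p = 0.0756 > α = 0.01, fail to reject H₀.
There is insufficient evidence to reject the null hypothesis; the result is not statistically significant at the 0.01 level.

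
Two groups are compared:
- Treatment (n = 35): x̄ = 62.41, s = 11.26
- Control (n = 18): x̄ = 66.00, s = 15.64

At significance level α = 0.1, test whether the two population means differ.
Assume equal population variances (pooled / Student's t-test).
Student's two-sample t-test (equal variances):
H₀: μ₁ = μ₂
H₁: μ₁ ≠ μ₂
df = n₁ + n₂ - 2 = 51
Pooled variance s_p² = [(n₁-1)s₁² + (n₂-1)s₂²] / (n₁ + n₂ - 2) = [(34)(11.26²) + (17)(15.64²)] / 51 = 166.0616
SE = √(s_p²(1/n₁ + 1/n₂)) = √(166.0616 × (1/35 + 1/18)) = 3.7377
t = (x̄₁ - x̄₂) / SE = (62.41 - 66.00) / 3.7377 = -3.59 / 3.7377 = -0.960
p-value = 0.3413

Since p-value > α = 0.1, we fail to reject H₀.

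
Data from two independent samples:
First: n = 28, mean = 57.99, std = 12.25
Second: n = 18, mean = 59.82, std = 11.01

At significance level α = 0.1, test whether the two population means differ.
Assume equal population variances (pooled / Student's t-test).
Student's two-sample t-test (equal variances):
H₀: μ₁ = μ₂
H₁: μ₁ ≠ μ₂
df = n₁ + n₂ - 2 = 44
Pooled variance s_p² = [(n₁-1)s₁² + (n₂-1)s₂²] / (n₁ + n₂ - 2) = [(27)(12.25²) + (17)(11.01²)] / 44 = 138.9188
SE = √(s_p²(1/n₁ + 1/n₂)) = √(138.9188 × (1/28 + 1/18)) = 3.5608
t = (x̄₁ - x̄₂) / SE = (57.99 - 59.82) / 3.5608 = -1.83 / 3.5608 = -0.514
p-value = 0.6099

Since p-value > α = 0.1, we fail to reject H₀.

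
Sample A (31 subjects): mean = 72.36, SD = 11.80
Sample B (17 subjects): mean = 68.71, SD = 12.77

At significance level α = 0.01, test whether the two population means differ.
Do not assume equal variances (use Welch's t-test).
Welch's two-sample t-test:
H₀: μ₁ = μ₂
H₁: μ₁ ≠ μ₂
s₁²/n₁ = 11.80²/31 = 4.4916,  s₂²/n₂ = 12.77²/17 = 9.5925
SE = √(s₁²/n₁ + s₂²/n₂) = √(4.4916 + 9.5925) = 3.7529
df (Welch-Satterthwaite) = (s₁²/n₁ + s₂²/n₂)² / [(s₁²/n₁)²/(n₁-1) + (s₂²/n₂)²/(n₂-1)] ≈ 30.88
t = (x̄₁ - x̄₂) / SE = (72.36 - 68.71) / 3.7529 = 3.65 / 3.7529 = 0.973
p-value = 0.3383

Since p-value > α = 0.01, we fail to reject H₀.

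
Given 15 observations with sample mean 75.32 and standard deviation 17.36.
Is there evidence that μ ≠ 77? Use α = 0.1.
One-sample t-test:
H₀: μ = 77
H₁: μ ≠ 77
df = n - 1 = 14
t = (x̄ - μ₀) / (s/√n) = (75.32 - 77) / (17.36/√15) = -0.375
p-value = 0.7134

Since p-value > α = 0.1, we fail to reject H₀.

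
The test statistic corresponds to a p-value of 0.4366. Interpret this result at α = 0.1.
Since p = 0.4366 > α = 0.1, fail to reject H₀.
There is insufficient evidence to reject the null hypothesis; the result is not statistically significant at the 0.1 level.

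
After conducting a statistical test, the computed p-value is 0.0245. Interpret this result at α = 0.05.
Since p = 0.0245 < α = 0.05, reject H₀.
There is sufficient evidence to reject the null hypothesis; the result is statistically significant at the 0.05 level.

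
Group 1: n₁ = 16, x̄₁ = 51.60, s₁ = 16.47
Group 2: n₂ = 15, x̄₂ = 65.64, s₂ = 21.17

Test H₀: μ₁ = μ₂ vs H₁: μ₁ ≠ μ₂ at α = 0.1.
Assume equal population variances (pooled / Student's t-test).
Student's two-sample t-test (equal variances):
H₀: μ₁ = μ₂
H₁: μ₁ ≠ μ₂
df = n₁ + n₂ - 2 = 29
Pooled variance s_p² = [(n₁-1)s₁² + (n₂-1)s₂²] / (n₁ + n₂ - 2) = [(15)(16.47²) + (14)(21.17²)] / 29 = 356.6648
SE = √(s_p²(1/n₁ + 1/n₂)) = √(356.6648 × (1/16 + 1/15)) = 6.7874
t = (x̄₁ - x̄₂) / SE = (51.60 - 65.64) / 6.7874 = -14.04 / 6.7874 = -2.069
p-value = 0.0476

Since p-value < α = 0.1, we reject H₀.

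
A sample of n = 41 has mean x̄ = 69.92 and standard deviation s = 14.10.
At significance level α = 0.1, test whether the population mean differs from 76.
One-sample t-test:
H₀: μ = 76
H₁: μ ≠ 76
df = n - 1 = 40
t = (x̄ - μ₀) / (s/√n) = (69.92 - 76) / (14.10/√41) = -2.761
p-value = 0.0087

Since p-value < α = 0.1, we reject H₀.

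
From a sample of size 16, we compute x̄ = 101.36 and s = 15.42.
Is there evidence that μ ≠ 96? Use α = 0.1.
One-sample t-test:
H₀: μ = 96
H₁: μ ≠ 96
df = n - 1 = 15
t = (x̄ - μ₀) / (s/√n) = (101.36 - 96) / (15.42/√16) = 1.390
p-value = 0.1847

Since p-value > α = 0.1, we fail to reject H₀.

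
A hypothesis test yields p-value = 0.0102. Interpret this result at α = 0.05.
Since p = 0.0102 < α = 0.05, reject H₀.
There is sufficient evidence to reject the null hypothesis; the result is statistically significant at the 0.05 level.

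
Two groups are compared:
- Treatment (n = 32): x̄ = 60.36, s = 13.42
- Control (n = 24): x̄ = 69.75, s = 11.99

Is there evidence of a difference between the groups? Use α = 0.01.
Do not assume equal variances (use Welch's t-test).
Welch's two-sample t-test:
H₀: μ₁ = μ₂
H₁: μ₁ ≠ μ₂
s₁²/n₁ = 13.42²/32 = 5.6280,  s₂²/n₂ = 11.99²/24 = 5.9900
SE = √(s₁²/n₁ + s₂²/n₂) = √(5.6280 + 5.9900) = 3.4085
df (Welch-Satterthwaite) = (s₁²/n₁ + s₂²/n₂)² / [(s₁²/n₁)²/(n₁-1) + (s₂²/n₂)²/(n₂-1)] ≈ 52.28
t = (x̄₁ - x̄₂) / SE = (60.36 - 69.75) / 3.4085 = -9.39 / 3.4085 = -2.755
p-value = 0.0081

Since p-value < α = 0.01, we reject H₀.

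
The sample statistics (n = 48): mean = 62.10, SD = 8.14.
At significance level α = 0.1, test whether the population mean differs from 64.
One-sample t-test:
H₀: μ = 64
H₁: μ ≠ 64
df = n - 1 = 47
t = (x̄ - μ₀) / (s/√n) = (62.10 - 64) / (8.14/√48) = -1.617
p-value = 0.1125

Since p-value > α = 0.1, we fail to reject H₀.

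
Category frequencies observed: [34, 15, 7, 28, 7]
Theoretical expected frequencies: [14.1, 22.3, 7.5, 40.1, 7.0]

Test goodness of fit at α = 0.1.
Chi-square goodness of fit test:
H₀: observed counts match expected distribution
H₁: observed counts differ from expected distribution
df = k - 1 = 4
χ² = Σ(O - E)²/E
   = (34 - 14.1)²/14.1 + (15 - 22.3)²/22.3 + (7 - 7.5)²/7.5 + (28 - 40.1)²/40.1 + (7 - 7.0)²/7.0
   = 28.086 + 2.390 + 0.033 + 3.651 + 0.000
   = 34.16
p-value < 0.0001

Since p-value < α = 0.1, we reject H₀.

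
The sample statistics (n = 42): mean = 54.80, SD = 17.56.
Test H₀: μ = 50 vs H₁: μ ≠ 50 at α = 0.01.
One-sample t-test:
H₀: μ = 50
H₁: μ ≠ 50
df = n - 1 = 41
t = (x̄ - μ₀) / (s/√n) = (54.80 - 50) / (17.56/√42) = 1.772
p-value = 0.0839

Since p-value > α = 0.01, we fail to reject H₀.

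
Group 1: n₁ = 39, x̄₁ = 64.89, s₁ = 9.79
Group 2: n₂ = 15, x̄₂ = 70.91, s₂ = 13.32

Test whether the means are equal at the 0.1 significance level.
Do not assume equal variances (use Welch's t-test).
Welch's two-sample t-test:
H₀: μ₁ = μ₂
H₁: μ₁ ≠ μ₂
s₁²/n₁ = 9.79²/39 = 2.4575,  s₂²/n₂ = 13.32²/15 = 11.8282
SE = √(s₁²/n₁ + s₂²/n₂) = √(2.4575 + 11.8282) = 3.7796
df (Welch-Satterthwaite) = (s₁²/n₁ + s₂²/n₂)² / [(s₁²/n₁)²/(n₁-1) + (s₂²/n₂)²/(n₂-1)] ≈ 20.10
t = (x̄₁ - x̄₂) / SE = (64.89 - 70.91) / 3.7796 = -6.02 / 3.7796 = -1.593
p-value = 0.1268

Since p-value > α = 0.1, we fail to reject H₀.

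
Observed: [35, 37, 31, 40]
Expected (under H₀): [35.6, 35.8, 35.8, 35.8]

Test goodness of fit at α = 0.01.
Chi-square goodness of fit test:
H₀: observed counts match expected distribution
H₁: observed counts differ from expected distribution
df = k - 1 = 3
χ² = Σ(O - E)²/E
   = (35 - 35.6)²/35.6 + (37 - 35.8)²/35.8 + (31 - 35.8)²/35.8 + (40 - 35.8)²/35.8
   = 0.010 + 0.040 + 0.644 + 0.493
   = 1.19
p-value = 0.7562

Since p-value > α = 0.01, we fail to reject H₀.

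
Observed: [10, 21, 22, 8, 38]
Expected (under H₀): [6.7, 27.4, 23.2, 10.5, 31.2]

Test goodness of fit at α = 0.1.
Chi-square goodness of fit test:
H₀: observed counts match expected distribution
H₁: observed counts differ from expected distribution
df = k - 1 = 4
χ² = Σ(O - E)²/E
   = (10 - 6.7)²/6.7 + (21 - 27.4)²/27.4 + (22 - 23.2)²/23.2 + (8 - 10.5)²/10.5 + (38 - 31.2)²/31.2
   = 1.625 + 1.495 + 0.062 + 0.595 + 1.482
   = 5.26
p-value = 0.2617

Since p-value > α = 0.1, we fail to reject H₀.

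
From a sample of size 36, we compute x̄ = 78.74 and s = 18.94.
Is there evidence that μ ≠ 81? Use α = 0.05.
One-sample t-test:
H₀: μ = 81
H₁: μ ≠ 81
df = n - 1 = 35
t = (x̄ - μ₀) / (s/√n) = (78.74 - 81) / (18.94/√36) = -0.716
p-value = 0.4788

Since p-value > α = 0.05, we fail to reject H₀.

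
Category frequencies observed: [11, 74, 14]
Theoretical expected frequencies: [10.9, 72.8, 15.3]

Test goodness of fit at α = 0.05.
Chi-square goodness of fit test:
H₀: observed counts match expected distribution
H₁: observed counts differ from expected distribution
df = k - 1 = 2
χ² = Σ(O - E)²/E
   = (11 - 10.9)²/10.9 + (74 - 72.8)²/72.8 + (14 - 15.3)²/15.3
   = 0.001 + 0.020 + 0.110
   = 0.13
p-value = 0.9365

Since p-value > α = 0.05, we fail to reject H₀.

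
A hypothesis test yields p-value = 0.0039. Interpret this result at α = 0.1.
Since p = 0.0039 < α = 0.1, reject H₀.
There is sufficient evidence to reject the null hypothesis; the result is statistically significant at the 0.1 level.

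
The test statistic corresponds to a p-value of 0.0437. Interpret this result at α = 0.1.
Since p = 0.0437 < α = 0.1, reject H₀.
There is sufficient evidence to reject the null hypothesis; the result is statistically significant at the 0.1 level.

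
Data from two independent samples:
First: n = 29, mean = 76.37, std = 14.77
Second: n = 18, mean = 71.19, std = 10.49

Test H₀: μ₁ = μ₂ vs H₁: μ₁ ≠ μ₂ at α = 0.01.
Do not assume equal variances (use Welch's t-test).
Welch's two-sample t-test:
H₀: μ₁ = μ₂
H₁: μ₁ ≠ μ₂
s₁²/n₁ = 14.77²/29 = 7.5225,  s₂²/n₂ = 10.49²/18 = 6.1133
SE = √(s₁²/n₁ + s₂²/n₂) = √(7.5225 + 6.1133) = 3.6927
df (Welch-Satterthwaite) = (s₁²/n₁ + s₂²/n₂)² / [(s₁²/n₁)²/(n₁-1) + (s₂²/n₂)²/(n₂-1)] ≈ 44.07
t = (x̄₁ - x̄₂) / SE = (76.37 - 71.19) / 3.6927 = 5.18 / 3.6927 = 1.403
p-value = 0.1677

Since p-value > α = 0.01, we fail to reject H₀.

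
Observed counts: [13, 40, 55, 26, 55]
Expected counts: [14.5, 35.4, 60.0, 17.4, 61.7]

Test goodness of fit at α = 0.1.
Chi-square goodness of fit test:
H₀: observed counts match expected distribution
H₁: observed counts differ from expected distribution
df = k - 1 = 4
χ² = Σ(O - E)²/E
   = (13 - 14.5)²/14.5 + (40 - 35.4)²/35.4 + (55 - 60.0)²/60.0 + (26 - 17.4)²/17.4 + (55 - 61.7)²/61.7
   = 0.155 + 0.598 + 0.417 + 4.251 + 0.728
   = 6.15
p-value = 0.1884

Since p-value > α = 0.1, we fail to reject H₀.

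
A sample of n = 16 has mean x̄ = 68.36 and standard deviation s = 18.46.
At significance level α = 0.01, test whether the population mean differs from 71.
One-sample t-test:
H₀: μ = 71
H₁: μ ≠ 71
df = n - 1 = 15
t = (x̄ - μ₀) / (s/√n) = (68.36 - 71) / (18.46/√16) = -0.572
p-value = 0.5758

Since p-value > α = 0.01, we fail to reject H₀.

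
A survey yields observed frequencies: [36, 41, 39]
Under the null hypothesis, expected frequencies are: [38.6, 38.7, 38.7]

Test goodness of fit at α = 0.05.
Chi-square goodness of fit test:
H₀: observed counts match expected distribution
H₁: observed counts differ from expected distribution
df = k - 1 = 2
χ² = Σ(O - E)²/E
   = (36 - 38.6)²/38.6 + (41 - 38.7)²/38.7 + (39 - 38.7)²/38.7
   = 0.175 + 0.137 + 0.002
   = 0.31
p-value = 0.8546

Since p-value > α = 0.05, we fail to reject H₀.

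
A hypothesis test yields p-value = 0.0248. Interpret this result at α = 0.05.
Since p = 0.0248 < α = 0.05, reject H₀.
There is sufficient evidence to reject the null hypothesis; the result is statistically significant at the 0.05 level.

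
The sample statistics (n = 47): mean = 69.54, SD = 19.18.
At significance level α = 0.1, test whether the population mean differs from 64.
One-sample t-test:
H₀: μ = 64
H₁: μ ≠ 64
df = n - 1 = 46
t = (x̄ - μ₀) / (s/√n) = (69.54 - 64) / (19.18/√47) = 1.980
p-value = 0.0537

Since p-value < α = 0.1, we reject H₀.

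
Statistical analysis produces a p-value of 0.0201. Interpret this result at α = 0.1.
Since p = 0.0201 < α = 0.1, reject H₀.
There is sufficient evidence to reject the null hypothesis; the result is statistically significant at the 0.1 level.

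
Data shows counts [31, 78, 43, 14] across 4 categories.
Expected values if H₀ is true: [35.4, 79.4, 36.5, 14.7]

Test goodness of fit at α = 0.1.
Chi-square goodness of fit test:
H₀: observed counts match expected distribution
H₁: observed counts differ from expected distribution
df = k - 1 = 3
χ² = Σ(O - E)²/E
   = (31 - 35.4)²/35.4 + (78 - 79.4)²/79.4 + (43 - 36.5)²/36.5 + (14 - 14.7)²/14.7
   = 0.547 + 0.025 + 1.158 + 0.033
   = 1.76
p-value = 0.6231

Since p-value > α = 0.1, we fail to reject H₀.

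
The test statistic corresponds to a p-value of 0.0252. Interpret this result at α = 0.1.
Since p = 0.0252 < α = 0.1, reject H₀.
There is sufficient evidence to reject the null hypothesis; the result is statistically significant at the 0.1 level.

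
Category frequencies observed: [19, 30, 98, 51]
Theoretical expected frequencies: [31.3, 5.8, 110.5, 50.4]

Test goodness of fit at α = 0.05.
Chi-square goodness of fit test:
H₀: observed counts match expected distribution
H₁: observed counts differ from expected distribution
df = k - 1 = 3
χ² = Σ(O - E)²/E
   = (19 - 31.3)²/31.3 + (30 - 5.8)²/5.8 + (98 - 110.5)²/110.5 + (51 - 50.4)²/50.4
   = 4.834 + 100.972 + 1.414 + 0.007
   = 107.23
p-value < 0.0001

Since p-value < α = 0.05, we reject H₀.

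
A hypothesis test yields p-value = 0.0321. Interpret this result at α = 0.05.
Since p = 0.0321 < α = 0.05, reject H₀.
There is sufficient evidence to reject the null hypothesis; the result is statistically significant at the 0.05 level.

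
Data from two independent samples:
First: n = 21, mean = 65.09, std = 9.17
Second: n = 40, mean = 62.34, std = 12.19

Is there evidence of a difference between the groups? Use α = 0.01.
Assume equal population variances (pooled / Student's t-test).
Student's two-sample t-test (equal variances):
H₀: μ₁ = μ₂
H₁: μ₁ ≠ μ₂
df = n₁ + n₂ - 2 = 59
Pooled variance s_p² = [(n₁-1)s₁² + (n₂-1)s₂²] / (n₁ + n₂ - 2) = [(20)(9.17²) + (39)(12.19²)] / 59 = 126.7293
SE = √(s_p²(1/n₁ + 1/n₂)) = √(126.7293 × (1/21 + 1/40)) = 3.0336
t = (x̄₁ - x̄₂) / SE = (65.09 - 62.34) / 3.0336 = 2.75 / 3.0336 = 0.907
p-value = 0.3684

Since p-value > α = 0.01, we fail to reject H₀.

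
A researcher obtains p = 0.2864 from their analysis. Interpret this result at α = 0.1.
Since p = 0.2864 > α = 0.1, fail to reject H₀.
There is insufficient evidence to reject the null hypothesis; the result is not statistically significant at the 0.1 level.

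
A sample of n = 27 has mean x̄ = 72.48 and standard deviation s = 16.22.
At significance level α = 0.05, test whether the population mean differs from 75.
One-sample t-test:
H₀: μ = 75
H₁: μ ≠ 75
df = n - 1 = 26
t = (x̄ - μ₀) / (s/√n) = (72.48 - 75) / (16.22/√27) = -0.807
p-value = 0.4268

Since p-value > α = 0.05, we fail to reject H₀.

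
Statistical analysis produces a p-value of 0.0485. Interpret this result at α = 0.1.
Since p = 0.0485 < α = 0.1, reject H₀.
There is sufficient evidence to reject the null hypothesis; the result is statistically significant at the 0.1 level.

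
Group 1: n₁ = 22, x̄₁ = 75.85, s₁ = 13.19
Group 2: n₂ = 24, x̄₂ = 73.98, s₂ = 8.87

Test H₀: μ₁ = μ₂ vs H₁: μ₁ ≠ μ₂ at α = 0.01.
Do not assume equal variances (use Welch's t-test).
Welch's two-sample t-test:
H₀: μ₁ = μ₂
H₁: μ₁ ≠ μ₂
s₁²/n₁ = 13.19²/22 = 7.9080,  s₂²/n₂ = 8.87²/24 = 3.2782
SE = √(s₁²/n₁ + s₂²/n₂) = √(7.9080 + 3.2782) = 3.3446
df (Welch-Satterthwaite) = (s₁²/n₁ + s₂²/n₂)² / [(s₁²/n₁)²/(n₁-1) + (s₂²/n₂)²/(n₂-1)] ≈ 36.32
t = (x̄₁ - x̄₂) / SE = (75.85 - 73.98) / 3.3446 = 1.87 / 3.3446 = 0.559
p-value = 0.5795

Since p-value > α = 0.01, we fail to reject H₀.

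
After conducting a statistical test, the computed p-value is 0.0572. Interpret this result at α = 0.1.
Since p = 0.0572 < α = 0.1, reject H₀.
There is sufficient evidence to reject the null hypothesis; the result is statistically significant at the 0.1 level.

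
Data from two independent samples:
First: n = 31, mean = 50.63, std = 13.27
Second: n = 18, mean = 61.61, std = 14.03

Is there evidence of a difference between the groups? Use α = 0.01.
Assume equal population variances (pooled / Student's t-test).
Student's two-sample t-test (equal variances):
H₀: μ₁ = μ₂
H₁: μ₁ ≠ μ₂
df = n₁ + n₂ - 2 = 47
Pooled variance s_p² = [(n₁-1)s₁² + (n₂-1)s₂²] / (n₁ + n₂ - 2) = [(30)(13.27²) + (17)(14.03²)] / 47 = 183.5975
SE = √(s_p²(1/n₁ + 1/n₂)) = √(183.5975 × (1/31 + 1/18)) = 4.0153
t = (x̄₁ - x̄₂) / SE = (50.63 - 61.61) / 4.0153 = -10.98 / 4.0153 = -2.735
p-value = 0.0088

Since p-value < α = 0.01, we reject H₀.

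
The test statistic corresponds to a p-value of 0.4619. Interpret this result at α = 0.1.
Since p = 0.4619 > α = 0.1, fail to reject H₀.
There is insufficient evidence to reject the null hypothesis; the result is not statistically significant at the 0.1 level.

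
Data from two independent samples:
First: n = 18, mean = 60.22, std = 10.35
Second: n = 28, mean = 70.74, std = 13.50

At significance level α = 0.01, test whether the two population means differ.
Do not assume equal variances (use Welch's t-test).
Welch's two-sample t-test:
H₀: μ₁ = μ₂
H₁: μ₁ ≠ μ₂
s₁²/n₁ = 10.35²/18 = 5.9512,  s₂²/n₂ = 13.50²/28 = 6.5089
SE = √(s₁²/n₁ + s₂²/n₂) = √(5.9512 + 6.5089) = 3.5299
df (Welch-Satterthwaite) = (s₁²/n₁ + s₂²/n₂)² / [(s₁²/n₁)²/(n₁-1) + (s₂²/n₂)²/(n₂-1)] ≈ 42.51
t = (x̄₁ - x̄₂) / SE = (60.22 - 70.74) / 3.5299 = -10.52 / 3.5299 = -2.980
p-value = 0.0047

Since p-value < α = 0.01, we reject H₀.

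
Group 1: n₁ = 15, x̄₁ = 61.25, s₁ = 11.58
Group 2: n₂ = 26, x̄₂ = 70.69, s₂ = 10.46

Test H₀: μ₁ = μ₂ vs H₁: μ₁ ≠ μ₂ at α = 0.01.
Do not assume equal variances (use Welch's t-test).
Welch's two-sample t-test:
H₀: μ₁ = μ₂
H₁: μ₁ ≠ μ₂
s₁²/n₁ = 11.58²/15 = 8.9398,  s₂²/n₂ = 10.46²/26 = 4.2081
SE = √(s₁²/n₁ + s₂²/n₂) = √(8.9398 + 4.2081) = 3.6260
df (Welch-Satterthwaite) = (s₁²/n₁ + s₂²/n₂)² / [(s₁²/n₁)²/(n₁-1) + (s₂²/n₂)²/(n₂-1)] ≈ 26.94
t = (x̄₁ - x̄₂) / SE = (61.25 - 70.69) / 3.6260 = -9.44 / 3.6260 = -2.603
p-value = 0.0148

Since p-value > α = 0.01, we fail to reject H₀.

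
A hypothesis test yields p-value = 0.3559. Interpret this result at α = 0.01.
Since p = 0.3559 > α = 0.01, fail to reject H₀.
There is insufficient evidence to reject the null hypothesis; the result is not statistically significant at the 0.01 level.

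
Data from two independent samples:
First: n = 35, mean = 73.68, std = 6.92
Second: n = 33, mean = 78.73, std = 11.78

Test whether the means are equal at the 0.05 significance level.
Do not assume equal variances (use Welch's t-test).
Welch's two-sample t-test:
H₀: μ₁ = μ₂
H₁: μ₁ ≠ μ₂
s₁²/n₁ = 6.92²/35 = 1.3682,  s₂²/n₂ = 11.78²/33 = 4.2051
SE = √(s₁²/n₁ + s₂²/n₂) = √(1.3682 + 4.2051) = 2.3608
df (Welch-Satterthwaite) = (s₁²/n₁ + s₂²/n₂)² / [(s₁²/n₁)²/(n₁-1) + (s₂²/n₂)²/(n₂-1)] ≈ 51.12
t = (x̄₁ - x̄₂) / SE = (73.68 - 78.73) / 2.3608 = -5.05 / 2.3608 = -2.139
p-value = 0.0372

Since p-value < α = 0.05, we reject H₀.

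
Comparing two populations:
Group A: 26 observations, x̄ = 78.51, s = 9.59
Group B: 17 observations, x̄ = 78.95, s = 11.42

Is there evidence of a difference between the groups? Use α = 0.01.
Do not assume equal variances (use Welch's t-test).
Welch's two-sample t-test:
H₀: μ₁ = μ₂
H₁: μ₁ ≠ μ₂
s₁²/n₁ = 9.59²/26 = 3.5372,  s₂²/n₂ = 11.42²/17 = 7.6716
SE = √(s₁²/n₁ + s₂²/n₂) = √(3.5372 + 7.6716) = 3.3480
df (Welch-Satterthwaite) = (s₁²/n₁ + s₂²/n₂)² / [(s₁²/n₁)²/(n₁-1) + (s₂²/n₂)²/(n₂-1)] ≈ 30.07
t = (x̄₁ - x̄₂) / SE = (78.51 - 78.95) / 3.3480 = -0.44 / 3.3480 = -0.131
p-value = 0.8963

Since p-value > α = 0.01, we fail to reject H₀.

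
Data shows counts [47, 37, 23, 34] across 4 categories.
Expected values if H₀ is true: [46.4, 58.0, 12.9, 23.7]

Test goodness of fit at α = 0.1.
Chi-square goodness of fit test:
H₀: observed counts match expected distribution
H₁: observed counts differ from expected distribution
df = k - 1 = 3
χ² = Σ(O - E)²/E
   = (47 - 46.4)²/46.4 + (37 - 58.0)²/58.0 + (23 - 12.9)²/12.9 + (34 - 23.7)²/23.7
   = 0.008 + 7.603 + 7.908 + 4.476
   = 20.00
p-value = 0.0002

Since p-value < α = 0.1, we reject H₀.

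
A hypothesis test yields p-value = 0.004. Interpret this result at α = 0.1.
Since p = 0.004 < α = 0.1, reject H₀.
There is sufficient evidence to reject the null hypothesis; the result is statistically significant at the 0.1 level.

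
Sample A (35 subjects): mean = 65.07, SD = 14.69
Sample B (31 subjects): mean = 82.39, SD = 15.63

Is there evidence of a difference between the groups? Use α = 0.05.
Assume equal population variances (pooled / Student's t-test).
Student's two-sample t-test (equal variances):
H₀: μ₁ = μ₂
H₁: μ₁ ≠ μ₂
df = n₁ + n₂ - 2 = 64
Pooled variance s_p² = [(n₁-1)s₁² + (n₂-1)s₂²] / (n₁ + n₂ - 2) = [(34)(14.69²) + (30)(15.63²)] / 64 = 229.1559
SE = √(s_p²(1/n₁ + 1/n₂)) = √(229.1559 × (1/35 + 1/31)) = 3.7336
t = (x̄₁ - x̄₂) / SE = (65.07 - 82.39) / 3.7336 = -17.32 / 3.7336 = -4.639
p-value < 0.0001

Since p-value < α = 0.05, we reject H₀.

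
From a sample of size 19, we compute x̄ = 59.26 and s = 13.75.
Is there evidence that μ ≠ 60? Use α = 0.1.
One-sample t-test:
H₀: μ = 60
H₁: μ ≠ 60
df = n - 1 = 18
t = (x̄ - μ₀) / (s/√n) = (59.26 - 60) / (13.75/√19) = -0.235
p-value = 0.8172

Since p-value > α = 0.1, we fail to reject H₀.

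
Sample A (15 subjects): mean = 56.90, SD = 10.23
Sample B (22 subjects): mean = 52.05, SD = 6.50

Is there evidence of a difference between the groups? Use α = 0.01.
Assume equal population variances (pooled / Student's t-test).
Student's two-sample t-test (equal variances):
H₀: μ₁ = μ₂
H₁: μ₁ ≠ μ₂
df = n₁ + n₂ - 2 = 35
Pooled variance s_p² = [(n₁-1)s₁² + (n₂-1)s₂²] / (n₁ + n₂ - 2) = [(14)(10.23²) + (21)(6.50²)] / 35 = 67.2112
SE = √(s_p²(1/n₁ + 1/n₂)) = √(67.2112 × (1/15 + 1/22)) = 2.7451
t = (x̄₁ - x̄₂) / SE = (56.90 - 52.05) / 2.7451 = 4.85 / 2.7451 = 1.767
p-value = 0.0860

Since p-value > α = 0.01, we fail to reject H₀.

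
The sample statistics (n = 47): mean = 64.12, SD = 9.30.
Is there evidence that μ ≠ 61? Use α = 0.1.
One-sample t-test:
H₀: μ = 61
H₁: μ ≠ 61
df = n - 1 = 46
t = (x̄ - μ₀) / (s/√n) = (64.12 - 61) / (9.30/√47) = 2.300
p-value = 0.0260

Since p-value < α = 0.1, we reject H₀.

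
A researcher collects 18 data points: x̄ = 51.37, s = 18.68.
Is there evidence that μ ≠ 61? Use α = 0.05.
One-sample t-test:
H₀: μ = 61
H₁: μ ≠ 61
df = n - 1 = 17
t = (x̄ - μ₀) / (s/√n) = (51.37 - 61) / (18.68/√18) = -2.187
p-value = 0.0430

Since p-value < α = 0.05, we reject H₀.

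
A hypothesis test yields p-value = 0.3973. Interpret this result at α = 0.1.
Since p = 0.3973 > α = 0.1, fail to reject H₀.
There is insufficient evidence to reject the null hypothesis; the result is not statistically significant at the 0.1 level.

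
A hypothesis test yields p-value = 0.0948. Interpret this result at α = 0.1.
Since p = 0.0948 < α = 0.1, reject H₀.
There is sufficient evidence to reject the null hypothesis; the result is statistically significant at the 0.1 level.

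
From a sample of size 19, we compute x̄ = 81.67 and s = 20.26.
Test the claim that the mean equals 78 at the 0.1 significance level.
One-sample t-test:
H₀: μ = 78
H₁: μ ≠ 78
df = n - 1 = 18
t = (x̄ - μ₀) / (s/√n) = (81.67 - 78) / (20.26/√19) = 0.790
p-value = 0.4400

Since p-value > α = 0.1, we fail to reject H₀.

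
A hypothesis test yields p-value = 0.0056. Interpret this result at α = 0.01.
Since p = 0.0056 < α = 0.01, reject H₀.
There is sufficient evidence to reject the null hypothesis; the result is statistically significant at the 0.01 level.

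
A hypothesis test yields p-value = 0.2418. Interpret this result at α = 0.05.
Since p = 0.2418 > α = 0.05, fail to reject H₀.
There is insufficient evidence to reject the null hypothesis; the result is not statistically significant at the 0.05 level.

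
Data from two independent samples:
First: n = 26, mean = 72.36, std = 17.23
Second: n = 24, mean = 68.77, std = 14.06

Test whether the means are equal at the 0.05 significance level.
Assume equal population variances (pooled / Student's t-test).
Student's two-sample t-test (equal variances):
H₀: μ₁ = μ₂
H₁: μ₁ ≠ μ₂
df = n₁ + n₂ - 2 = 48
Pooled variance s_p² = [(n₁-1)s₁² + (n₂-1)s₂²] / (n₁ + n₂ - 2) = [(25)(17.23²) + (23)(14.06²)] / 48 = 249.3447
SE = √(s_p²(1/n₁ + 1/n₂)) = √(249.3447 × (1/26 + 1/24)) = 4.4698
t = (x̄₁ - x̄₂) / SE = (72.36 - 68.77) / 4.4698 = 3.59 / 4.4698 = 0.803
p-value = 0.4258

Since p-value > α = 0.05, we fail to reject H₀.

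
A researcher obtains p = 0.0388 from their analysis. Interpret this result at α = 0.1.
Since p = 0.0388 < α = 0.1, reject H₀.
There is sufficient evidence to reject the null hypothesis; the result is statistically significant at the 0.1 level.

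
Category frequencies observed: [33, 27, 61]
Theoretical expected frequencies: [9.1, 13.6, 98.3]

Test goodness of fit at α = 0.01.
Chi-square goodness of fit test:
H₀: observed counts match expected distribution
H₁: observed counts differ from expected distribution
df = k - 1 = 2
χ² = Σ(O - E)²/E
   = (33 - 9.1)²/9.1 + (27 - 13.6)²/13.6 + (61 - 98.3)²/98.3
   = 62.770 + 13.203 + 14.154
   = 90.13
p-value < 0.0001

Since p-value < α = 0.01, we reject H₀.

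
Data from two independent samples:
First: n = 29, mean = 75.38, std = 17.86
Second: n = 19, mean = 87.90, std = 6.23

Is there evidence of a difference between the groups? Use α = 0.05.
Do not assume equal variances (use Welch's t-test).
Welch's two-sample t-test:
H₀: μ₁ = μ₂
H₁: μ₁ ≠ μ₂
s₁²/n₁ = 17.86²/29 = 10.9993,  s₂²/n₂ = 6.23²/19 = 2.0428
SE = √(s₁²/n₁ + s₂²/n₂) = √(10.9993 + 2.0428) = 3.6114
df (Welch-Satterthwaite) = (s₁²/n₁ + s₂²/n₂)² / [(s₁²/n₁)²/(n₁-1) + (s₂²/n₂)²/(n₂-1)] ≈ 37.36
t = (x̄₁ - x̄₂) / SE = (75.38 - 87.90) / 3.6114 = -12.52 / 3.6114 = -3.467
p-value = 0.0013

Since p-value < α = 0.05, we reject H₀.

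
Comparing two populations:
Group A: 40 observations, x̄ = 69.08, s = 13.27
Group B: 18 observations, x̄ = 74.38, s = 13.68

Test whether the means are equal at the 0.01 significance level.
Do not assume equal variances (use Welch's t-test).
Welch's two-sample t-test:
H₀: μ₁ = μ₂
H₁: μ₁ ≠ μ₂
s₁²/n₁ = 13.27²/40 = 4.4023,  s₂²/n₂ = 13.68²/18 = 10.3968
SE = √(s₁²/n₁ + s₂²/n₂) = √(4.4023 + 10.3968) = 3.8470
df (Welch-Satterthwaite) = (s₁²/n₁ + s₂²/n₂)² / [(s₁²/n₁)²/(n₁-1) + (s₂²/n₂)²/(n₂-1)] ≈ 31.95
t = (x̄₁ - x̄₂) / SE = (69.08 - 74.38) / 3.8470 = -5.30 / 3.8470 = -1.378
p-value = 0.1779

Since p-value > α = 0.01, we fail to reject H₀.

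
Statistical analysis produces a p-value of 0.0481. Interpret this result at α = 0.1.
Since p = 0.0481 < α = 0.1, reject H₀.
There is sufficient evidence to reject the null hypothesis; the result is statistically significant at the 0.1 level.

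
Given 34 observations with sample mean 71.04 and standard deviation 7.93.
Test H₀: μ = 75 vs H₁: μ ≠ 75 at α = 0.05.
One-sample t-test:
H₀: μ = 75
H₁: μ ≠ 75
df = n - 1 = 33
t = (x̄ - μ₀) / (s/√n) = (71.04 - 75) / (7.93/√34) = -2.912
p-value = 0.0064

Since p-value < α = 0.05, we reject H₀.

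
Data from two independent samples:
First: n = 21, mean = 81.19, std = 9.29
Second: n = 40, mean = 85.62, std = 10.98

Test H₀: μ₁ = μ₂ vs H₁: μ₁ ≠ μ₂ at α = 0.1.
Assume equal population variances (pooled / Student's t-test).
Student's two-sample t-test (equal variances):
H₀: μ₁ = μ₂
H₁: μ₁ ≠ μ₂
df = n₁ + n₂ - 2 = 59
Pooled variance s_p² = [(n₁-1)s₁² + (n₂-1)s₂²] / (n₁ + n₂ - 2) = [(20)(9.29²) + (39)(10.98²)] / 59 = 108.9481
SE = √(s_p²(1/n₁ + 1/n₂)) = √(108.9481 × (1/21 + 1/40)) = 2.8128
t = (x̄₁ - x̄₂) / SE = (81.19 - 85.62) / 2.8128 = -4.43 / 2.8128 = -1.575
p-value = 0.1206

Since p-value > α = 0.1, we fail to reject H₀.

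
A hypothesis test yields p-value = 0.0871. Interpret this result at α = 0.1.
Since p = 0.0871 < α = 0.1, reject H₀.
There is sufficient evidence to reject the null hypothesis; the result is statistically significant at the 0.1 level.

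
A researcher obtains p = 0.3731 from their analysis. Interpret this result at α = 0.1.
Since p = 0.3731 > α = 0.1, fail to reject H₀.
There is insufficient evidence to reject the null hypothesis; the result is not statistically significant at the 0.1 level.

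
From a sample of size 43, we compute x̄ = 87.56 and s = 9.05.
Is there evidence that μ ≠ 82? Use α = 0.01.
One-sample t-test:
H₀: μ = 82
H₁: μ ≠ 82
df = n - 1 = 42
t = (x̄ - μ₀) / (s/√n) = (87.56 - 82) / (9.05/√43) = 4.029
p-value = 0.0002

Since p-value < α = 0.01, we reject H₀.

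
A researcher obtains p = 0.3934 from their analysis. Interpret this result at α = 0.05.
Since p = 0.3934 > α = 0.05, fail to reject H₀.
There is insufficient evidence to reject the null hypothesis; the result is not statistically significant at the 0.05 level.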